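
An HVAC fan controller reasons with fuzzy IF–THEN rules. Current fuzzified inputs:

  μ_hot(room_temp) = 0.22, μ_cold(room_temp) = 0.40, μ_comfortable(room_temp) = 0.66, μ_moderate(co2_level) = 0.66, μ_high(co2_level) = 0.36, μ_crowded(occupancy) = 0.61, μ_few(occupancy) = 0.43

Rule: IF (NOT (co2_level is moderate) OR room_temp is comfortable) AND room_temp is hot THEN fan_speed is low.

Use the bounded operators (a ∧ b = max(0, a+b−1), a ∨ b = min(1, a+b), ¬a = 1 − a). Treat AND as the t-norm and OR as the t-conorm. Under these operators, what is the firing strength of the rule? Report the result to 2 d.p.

firing strength: (¬moderate=1−0.66=0.34 OR comfortable=0.66) = 1.00; AND[max(0, a+b−1)] with hot=0.22 → w = 0.22

0.22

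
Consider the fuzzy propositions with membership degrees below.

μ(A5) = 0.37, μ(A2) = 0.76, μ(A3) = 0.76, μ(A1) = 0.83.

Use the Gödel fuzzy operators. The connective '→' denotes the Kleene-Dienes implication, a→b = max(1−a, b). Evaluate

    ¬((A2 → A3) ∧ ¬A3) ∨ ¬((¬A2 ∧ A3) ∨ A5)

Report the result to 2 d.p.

A2 → A3  [Kleene-Dienes: max(1−a, b)] with a=0.76, b=0.76 → 0.76
¬A3 = 1 − 0.76 = 0.24
(A2 → A3) ∧ ¬A3 = min(a, b) on (0.76, 0.24) = 0.24
¬((A2 → A3) ∧ ¬A3) = 1 − 0.24 = 0.76
¬A2 = 1 − 0.76 = 0.24
¬A2 ∧ A3 = min(a, b) on (0.24, 0.76) = 0.24
(¬A2 ∧ A3) ∨ A5 = max(a, b) on (0.24, 0.37) = 0.37
¬((¬A2 ∧ A3) ∨ A5) = 1 − 0.37 = 0.63
¬((A2 → A3) ∧ ¬A3) ∨ ¬((¬A2 ∧ A3) ∨ A5) = max(a, b) on (0.76, 0.63) = 0.76

0.76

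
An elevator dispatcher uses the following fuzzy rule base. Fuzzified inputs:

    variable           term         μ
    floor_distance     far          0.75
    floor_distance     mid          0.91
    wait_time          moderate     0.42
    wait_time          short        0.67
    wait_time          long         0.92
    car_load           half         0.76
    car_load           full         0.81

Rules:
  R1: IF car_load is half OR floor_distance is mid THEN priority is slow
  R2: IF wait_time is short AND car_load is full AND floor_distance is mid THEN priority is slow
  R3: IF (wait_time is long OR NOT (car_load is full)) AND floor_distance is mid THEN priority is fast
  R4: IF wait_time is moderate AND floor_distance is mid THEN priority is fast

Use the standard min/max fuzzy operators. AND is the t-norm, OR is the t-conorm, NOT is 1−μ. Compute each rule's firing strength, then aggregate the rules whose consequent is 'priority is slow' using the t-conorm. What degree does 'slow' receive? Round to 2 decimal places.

R1: half=0.76, mid=0.91; OR[max(a, b)] → w = 0.91
R2: short=0.67, full=0.81, mid=0.91; AND[min(a, b)] → w = 0.67
R3: (long=0.92 OR ¬full=1−0.81=0.19) = 0.92; AND[min(a, b)] with mid=0.91 → w = 0.91
R4: moderate=0.42, mid=0.91; AND[min(a, b)] → w = 0.42
Rules with consequent 'slow': {R1, R2} → strengths 0.91, 0.67
Aggregate via t-conorm [max(a, b)]: 0.91

0.91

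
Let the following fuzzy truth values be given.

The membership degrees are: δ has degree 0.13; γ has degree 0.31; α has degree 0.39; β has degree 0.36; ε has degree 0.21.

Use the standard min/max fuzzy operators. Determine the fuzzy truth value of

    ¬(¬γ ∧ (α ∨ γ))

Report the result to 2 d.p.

¬γ = 1 − 0.31 = 0.69
α ∨ γ = max(a, b) on (0.39, 0.31) = 0.39
¬γ ∧ (α ∨ γ) = min(a, b) on (0.69, 0.39) = 0.39
¬(¬γ ∧ (α ∨ γ)) = 1 − 0.39 = 0.61

0.61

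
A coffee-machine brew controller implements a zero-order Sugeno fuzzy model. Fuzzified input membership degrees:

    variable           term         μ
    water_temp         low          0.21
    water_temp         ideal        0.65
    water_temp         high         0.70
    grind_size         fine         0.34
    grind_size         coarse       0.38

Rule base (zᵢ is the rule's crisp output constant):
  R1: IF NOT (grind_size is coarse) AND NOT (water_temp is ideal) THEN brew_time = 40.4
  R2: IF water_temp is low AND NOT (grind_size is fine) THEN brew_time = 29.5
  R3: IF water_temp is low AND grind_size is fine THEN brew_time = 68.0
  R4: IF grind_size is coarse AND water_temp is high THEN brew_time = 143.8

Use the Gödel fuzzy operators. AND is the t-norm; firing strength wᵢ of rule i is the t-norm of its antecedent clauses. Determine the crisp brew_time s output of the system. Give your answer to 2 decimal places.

77.62

R1 (z=40.4): ¬coarse=1−0.38=0.62, ¬ideal=1−0.65=0.35; AND[min(a, b)] → w = 0.35
R2 (z=29.5): low=0.21, ¬fine=1−0.34=0.66; AND[min(a, b)] → w = 0.21
R3 (z=68.0): low=0.21, fine=0.34; AND[min(a, b)] → w = 0.21
R4 (z=143.8): coarse=0.38, high=0.70; AND[min(a, b)] → w = 0.38
Weighted average = (0.35·40.4 + 0.21·29.5 + 0.21·68.0 + 0.38·143.8) / (0.35 + 0.21 + 0.21 + 0.38)
  = 89.2590 / 1.1500 = 77.62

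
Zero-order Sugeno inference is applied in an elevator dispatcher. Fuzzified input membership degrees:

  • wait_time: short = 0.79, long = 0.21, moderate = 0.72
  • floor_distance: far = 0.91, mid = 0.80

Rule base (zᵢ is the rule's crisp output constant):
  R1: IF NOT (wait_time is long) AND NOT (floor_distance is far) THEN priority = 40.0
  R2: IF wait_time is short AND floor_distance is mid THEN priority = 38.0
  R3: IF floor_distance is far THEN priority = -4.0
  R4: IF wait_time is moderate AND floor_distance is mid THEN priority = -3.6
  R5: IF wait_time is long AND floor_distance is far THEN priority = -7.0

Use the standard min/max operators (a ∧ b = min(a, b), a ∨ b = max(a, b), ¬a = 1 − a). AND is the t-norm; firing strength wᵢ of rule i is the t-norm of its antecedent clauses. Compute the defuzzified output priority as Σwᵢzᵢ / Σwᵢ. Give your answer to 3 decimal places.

9.529

R1 (z=40.0): ¬long=1−0.21=0.79, ¬far=1−0.91=0.09; AND[min(a, b)] → w = 0.09
R2 (z=38.0): short=0.79, mid=0.80; AND[min(a, b)] → w = 0.79
R3 (z=-4.0): far=0.91 → w = 0.91
R4 (z=-3.6): moderate=0.72, mid=0.80; AND[min(a, b)] → w = 0.72
R5 (z=-7.0): long=0.21, far=0.91; AND[min(a, b)] → w = 0.21
Weighted average = (0.09·40.0 + 0.79·38.0 + 0.91·-4.0 + 0.72·-3.6 + 0.21·-7.0) / (0.09 + 0.79 + 0.91 + 0.72 + 0.21)
  = 25.9180 / 2.7200 = 9.529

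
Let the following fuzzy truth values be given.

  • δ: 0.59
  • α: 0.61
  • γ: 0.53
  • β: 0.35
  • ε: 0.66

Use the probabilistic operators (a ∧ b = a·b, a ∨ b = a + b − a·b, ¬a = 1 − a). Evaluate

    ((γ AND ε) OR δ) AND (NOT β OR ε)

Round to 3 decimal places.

0.646

γ AND ε = a·b on (0.5300, 0.6600) = 0.3498
(γ AND ε) OR δ = a + b − a·b on (0.3498, 0.5900) = 0.7334
NOT β = 1 − 0.3500 = 0.6500
NOT β OR ε = a + b − a·b on (0.6500, 0.6600) = 0.8810
((γ AND ε) OR δ) AND (NOT β OR ε) = a·b on (0.7334, 0.8810) = 0.6461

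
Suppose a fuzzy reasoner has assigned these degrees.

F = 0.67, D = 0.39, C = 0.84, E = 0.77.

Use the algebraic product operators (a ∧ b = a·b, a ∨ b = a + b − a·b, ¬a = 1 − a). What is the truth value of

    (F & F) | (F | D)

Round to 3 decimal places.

F & F = a·b on (0.6700, 0.6700) = 0.4489
F | D = a + b − a·b on (0.6700, 0.3900) = 0.7987
(F & F) | (F | D) = a + b − a·b on (0.4489, 0.7987) = 0.8891

0.889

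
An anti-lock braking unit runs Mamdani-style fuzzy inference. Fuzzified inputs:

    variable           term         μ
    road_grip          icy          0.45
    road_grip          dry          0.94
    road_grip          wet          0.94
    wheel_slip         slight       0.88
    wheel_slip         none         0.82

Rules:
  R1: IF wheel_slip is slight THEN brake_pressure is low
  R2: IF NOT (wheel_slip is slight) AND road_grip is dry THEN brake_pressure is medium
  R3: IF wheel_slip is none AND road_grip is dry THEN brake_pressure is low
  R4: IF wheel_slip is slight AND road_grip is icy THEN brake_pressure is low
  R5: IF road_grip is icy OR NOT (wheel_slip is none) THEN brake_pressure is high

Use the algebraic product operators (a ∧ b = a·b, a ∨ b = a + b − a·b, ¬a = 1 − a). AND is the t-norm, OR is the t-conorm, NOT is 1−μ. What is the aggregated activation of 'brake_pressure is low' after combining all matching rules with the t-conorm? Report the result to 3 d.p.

R1: slight=0.88 → w = 0.8800
R2: ¬slight=1−0.88=0.12, dry=0.94; AND[a·b] → w = 0.1128
R3: none=0.82, dry=0.94; AND[a·b] → w = 0.7708
R4: slight=0.88, icy=0.45; AND[a·b] → w = 0.3960
R5: icy=0.45, ¬none=1−0.82=0.18; OR[a + b − a·b] → w = 0.5490
Rules with consequent 'low': {R1, R3, R4} → strengths 0.8800, 0.7708, 0.3960
Aggregate via t-conorm [a + b − a·b]: 0.9834

0.983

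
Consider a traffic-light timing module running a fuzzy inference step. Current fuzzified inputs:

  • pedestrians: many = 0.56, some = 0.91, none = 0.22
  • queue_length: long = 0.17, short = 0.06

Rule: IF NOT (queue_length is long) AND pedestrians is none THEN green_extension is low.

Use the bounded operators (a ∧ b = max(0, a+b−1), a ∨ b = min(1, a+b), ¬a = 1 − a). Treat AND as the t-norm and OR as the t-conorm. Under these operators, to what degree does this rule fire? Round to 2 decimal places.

0.05

firing strength: ¬long=1−0.17=0.83, none=0.22; AND[max(0, a+b−1)] → w = 0.05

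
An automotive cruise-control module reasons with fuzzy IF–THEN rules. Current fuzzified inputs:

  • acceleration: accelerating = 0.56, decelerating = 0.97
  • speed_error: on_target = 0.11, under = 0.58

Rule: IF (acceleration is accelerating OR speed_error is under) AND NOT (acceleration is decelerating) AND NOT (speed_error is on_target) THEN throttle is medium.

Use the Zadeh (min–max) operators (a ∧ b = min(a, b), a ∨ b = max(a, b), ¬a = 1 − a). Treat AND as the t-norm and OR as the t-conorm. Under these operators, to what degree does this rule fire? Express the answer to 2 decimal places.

firing strength: (accelerating=0.56 OR under=0.58) = 0.58; AND[min(a, b)] with ¬decelerating=1−0.97=0.03, ¬on_target=1−0.11=0.89 → w = 0.03

0.03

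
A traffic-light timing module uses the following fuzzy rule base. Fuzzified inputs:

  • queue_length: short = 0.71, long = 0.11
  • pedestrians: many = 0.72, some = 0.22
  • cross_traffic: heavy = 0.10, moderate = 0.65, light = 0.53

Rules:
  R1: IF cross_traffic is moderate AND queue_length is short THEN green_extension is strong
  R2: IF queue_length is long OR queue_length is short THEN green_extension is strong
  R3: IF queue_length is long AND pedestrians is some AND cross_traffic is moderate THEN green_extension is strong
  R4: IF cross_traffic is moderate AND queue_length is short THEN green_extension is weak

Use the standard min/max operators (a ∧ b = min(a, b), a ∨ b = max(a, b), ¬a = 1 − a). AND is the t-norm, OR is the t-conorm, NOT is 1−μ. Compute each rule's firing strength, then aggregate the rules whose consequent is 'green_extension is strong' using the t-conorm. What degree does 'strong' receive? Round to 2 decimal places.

0.71

R1: moderate=0.65, short=0.71; AND[min(a, b)] → w = 0.65
R2: long=0.11, short=0.71; OR[max(a, b)] → w = 0.71
R3: long=0.11, some=0.22, moderate=0.65; AND[min(a, b)] → w = 0.11
R4: moderate=0.65, short=0.71; AND[min(a, b)] → w = 0.65
Rules with consequent 'strong': {R1, R2, R3} → strengths 0.65, 0.71, 0.11
Aggregate via t-conorm [max(a, b)]: 0.71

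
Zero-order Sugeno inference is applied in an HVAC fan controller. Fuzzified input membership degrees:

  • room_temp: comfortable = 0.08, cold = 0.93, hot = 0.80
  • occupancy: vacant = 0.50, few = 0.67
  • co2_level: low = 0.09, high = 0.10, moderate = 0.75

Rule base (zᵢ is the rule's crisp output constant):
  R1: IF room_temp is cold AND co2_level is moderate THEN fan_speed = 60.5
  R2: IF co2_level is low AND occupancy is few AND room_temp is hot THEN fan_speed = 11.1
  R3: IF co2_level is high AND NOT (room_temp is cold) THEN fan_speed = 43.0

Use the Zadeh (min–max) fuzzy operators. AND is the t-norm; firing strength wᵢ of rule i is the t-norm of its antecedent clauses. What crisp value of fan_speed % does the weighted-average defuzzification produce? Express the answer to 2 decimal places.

R1 (z=60.5): cold=0.93, moderate=0.75; AND[min(a, b)] → w = 0.75
R2 (z=11.1): low=0.09, few=0.67, hot=0.80; AND[min(a, b)] → w = 0.09
R3 (z=43.0): high=0.10, ¬cold=1−0.93=0.07; AND[min(a, b)] → w = 0.07
Weighted average = (0.75·60.5 + 0.09·11.1 + 0.07·43.0) / (0.75 + 0.09 + 0.07)
  = 49.3840 / 0.9100 = 54.27

54.27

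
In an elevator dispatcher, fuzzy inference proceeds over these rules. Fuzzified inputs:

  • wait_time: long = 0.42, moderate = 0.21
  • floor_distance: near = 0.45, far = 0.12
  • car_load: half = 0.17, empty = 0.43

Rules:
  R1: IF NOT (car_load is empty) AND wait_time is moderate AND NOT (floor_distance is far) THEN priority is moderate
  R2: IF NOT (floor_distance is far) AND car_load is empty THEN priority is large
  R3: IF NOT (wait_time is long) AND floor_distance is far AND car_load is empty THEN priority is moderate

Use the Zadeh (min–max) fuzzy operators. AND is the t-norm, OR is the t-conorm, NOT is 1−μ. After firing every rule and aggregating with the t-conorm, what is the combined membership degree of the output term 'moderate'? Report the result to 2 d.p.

0.21

R1: ¬empty=1−0.43=0.57, moderate=0.21, ¬far=1−0.12=0.88; AND[min(a, b)] → w = 0.21
R2: ¬far=1−0.12=0.88, empty=0.43; AND[min(a, b)] → w = 0.43
R3: ¬long=1−0.42=0.58, far=0.12, empty=0.43; AND[min(a, b)] → w = 0.12
Rules with consequent 'moderate': {R1, R3} → strengths 0.21, 0.12
Aggregate via t-conorm [max(a, b)]: 0.21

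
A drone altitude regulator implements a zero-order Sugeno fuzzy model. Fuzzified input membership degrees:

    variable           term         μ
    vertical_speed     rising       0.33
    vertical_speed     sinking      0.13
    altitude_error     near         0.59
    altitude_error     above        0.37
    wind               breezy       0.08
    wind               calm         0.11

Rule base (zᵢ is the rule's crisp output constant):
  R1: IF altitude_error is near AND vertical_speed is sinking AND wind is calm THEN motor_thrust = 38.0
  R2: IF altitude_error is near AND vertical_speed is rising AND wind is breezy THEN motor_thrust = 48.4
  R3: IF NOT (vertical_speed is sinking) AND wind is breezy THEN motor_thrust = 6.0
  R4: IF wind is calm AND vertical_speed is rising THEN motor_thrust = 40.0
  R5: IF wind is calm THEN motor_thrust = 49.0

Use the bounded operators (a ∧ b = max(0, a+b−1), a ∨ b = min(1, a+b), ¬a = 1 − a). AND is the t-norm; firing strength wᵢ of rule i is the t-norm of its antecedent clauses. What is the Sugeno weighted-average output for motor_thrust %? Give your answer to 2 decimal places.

49.00

R1 (z=38.0): near=0.59, sinking=0.13, calm=0.11; AND[max(0, a+b−1)] → w = 0.00
R2 (z=48.4): near=0.59, rising=0.33, breezy=0.08; AND[max(0, a+b−1)] → w = 0.00
R3 (z=6.0): ¬sinking=1−0.13=0.87, breezy=0.08; AND[max(0, a+b−1)] → w = 0.00
R4 (z=40.0): calm=0.11, rising=0.33; AND[max(0, a+b−1)] → w = 0.00
R5 (z=49.0): calm=0.11 → w = 0.11
Weighted average = (0.00·38.0 + 0.00·48.4 + 0.00·6.0 + 0.00·40.0 + 0.11·49.0) / (0.00 + 0.00 + 0.00 + 0.00 + 0.11)
  = 5.3900 / 0.1100 = 49.00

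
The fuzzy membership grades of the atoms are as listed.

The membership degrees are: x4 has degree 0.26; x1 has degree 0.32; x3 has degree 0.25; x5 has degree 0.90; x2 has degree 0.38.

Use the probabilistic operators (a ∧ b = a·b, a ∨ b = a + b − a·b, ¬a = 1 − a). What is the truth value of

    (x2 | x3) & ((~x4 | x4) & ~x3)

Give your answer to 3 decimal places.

0.324

x2 | x3 = a + b − a·b on (0.3800, 0.2500) = 0.5350
~x4 = 1 − 0.2600 = 0.7400
~x4 | x4 = a + b − a·b on (0.7400, 0.2600) = 0.8076
~x3 = 1 − 0.2500 = 0.7500
(~x4 | x4) & ~x3 = a·b on (0.8076, 0.7500) = 0.6057
(x2 | x3) & ((~x4 | x4) & ~x3) = a·b on (0.5350, 0.6057) = 0.3240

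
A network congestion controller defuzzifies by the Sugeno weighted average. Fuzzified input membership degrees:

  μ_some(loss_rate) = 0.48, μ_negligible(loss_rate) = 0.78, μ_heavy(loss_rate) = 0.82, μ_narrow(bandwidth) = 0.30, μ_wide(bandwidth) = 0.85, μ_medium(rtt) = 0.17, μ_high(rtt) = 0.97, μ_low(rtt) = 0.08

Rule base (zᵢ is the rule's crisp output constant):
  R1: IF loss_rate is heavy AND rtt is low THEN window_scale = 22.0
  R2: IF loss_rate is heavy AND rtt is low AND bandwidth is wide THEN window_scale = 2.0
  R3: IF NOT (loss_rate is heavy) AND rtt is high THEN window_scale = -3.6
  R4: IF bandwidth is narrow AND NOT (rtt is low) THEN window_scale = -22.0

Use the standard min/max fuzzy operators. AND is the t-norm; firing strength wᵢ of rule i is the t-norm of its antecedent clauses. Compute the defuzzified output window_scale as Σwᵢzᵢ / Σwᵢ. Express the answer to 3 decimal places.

-8.325

R1 (z=22.0): heavy=0.82, low=0.08; AND[min(a, b)] → w = 0.08
R2 (z=2.0): heavy=0.82, low=0.08, wide=0.85; AND[min(a, b)] → w = 0.08
R3 (z=-3.6): ¬heavy=1−0.82=0.18, high=0.97; AND[min(a, b)] → w = 0.18
R4 (z=-22.0): narrow=0.30, ¬low=1−0.08=0.92; AND[min(a, b)] → w = 0.30
Weighted average = (0.08·22.0 + 0.08·2.0 + 0.18·-3.6 + 0.30·-22.0) / (0.08 + 0.08 + 0.18 + 0.30)
  = -5.3280 / 0.6400 = -8.325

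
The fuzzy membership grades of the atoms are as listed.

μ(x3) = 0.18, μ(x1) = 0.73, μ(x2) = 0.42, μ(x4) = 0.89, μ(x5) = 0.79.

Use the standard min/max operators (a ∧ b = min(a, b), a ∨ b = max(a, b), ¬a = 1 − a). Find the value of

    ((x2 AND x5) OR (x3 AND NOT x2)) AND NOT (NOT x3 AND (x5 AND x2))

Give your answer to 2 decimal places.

x2 AND x5 = min(a, b) on (0.42, 0.79) = 0.42
NOT x2 = 1 − 0.42 = 0.58
x3 AND NOT x2 = min(a, b) on (0.18, 0.58) = 0.18
(x2 AND x5) OR (x3 AND NOT x2) = max(a, b) on (0.42, 0.18) = 0.42
NOT x3 = 1 − 0.18 = 0.82
x5 AND x2 = min(a, b) on (0.79, 0.42) = 0.42
NOT x3 AND (x5 AND x2) = min(a, b) on (0.82, 0.42) = 0.42
NOT (NOT x3 AND (x5 AND x2)) = 1 − 0.42 = 0.58
((x2 AND x5) OR (x3 AND NOT x2)) AND NOT (NOT x3 AND (x5 AND x2)) = min(a, b) on (0.42, 0.58) = 0.42

0.42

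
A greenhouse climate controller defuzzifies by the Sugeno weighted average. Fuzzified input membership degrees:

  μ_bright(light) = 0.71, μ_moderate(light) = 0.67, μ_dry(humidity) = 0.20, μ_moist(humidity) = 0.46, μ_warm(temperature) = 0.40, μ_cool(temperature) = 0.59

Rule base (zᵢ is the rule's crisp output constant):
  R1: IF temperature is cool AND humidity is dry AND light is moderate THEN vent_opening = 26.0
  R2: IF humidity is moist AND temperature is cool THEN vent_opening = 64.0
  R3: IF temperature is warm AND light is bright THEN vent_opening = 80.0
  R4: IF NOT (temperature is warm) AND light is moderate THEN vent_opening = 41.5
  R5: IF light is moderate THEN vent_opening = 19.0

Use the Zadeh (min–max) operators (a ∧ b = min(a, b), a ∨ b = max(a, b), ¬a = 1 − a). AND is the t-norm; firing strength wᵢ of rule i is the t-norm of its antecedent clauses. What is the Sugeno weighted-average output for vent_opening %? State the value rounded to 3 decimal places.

R1 (z=26.0): cool=0.59, dry=0.20, moderate=0.67; AND[min(a, b)] → w = 0.20
R2 (z=64.0): moist=0.46, cool=0.59; AND[min(a, b)] → w = 0.46
R3 (z=80.0): warm=0.40, bright=0.71; AND[min(a, b)] → w = 0.40
R4 (z=41.5): ¬warm=1−0.40=0.60, moderate=0.67; AND[min(a, b)] → w = 0.60
R5 (z=19.0): moderate=0.67 → w = 0.67
Weighted average = (0.20·26.0 + 0.46·64.0 + 0.40·80.0 + 0.60·41.5 + 0.67·19.0) / (0.20 + 0.46 + 0.40 + 0.60 + 0.67)
  = 104.2700 / 2.3300 = 44.751

44.751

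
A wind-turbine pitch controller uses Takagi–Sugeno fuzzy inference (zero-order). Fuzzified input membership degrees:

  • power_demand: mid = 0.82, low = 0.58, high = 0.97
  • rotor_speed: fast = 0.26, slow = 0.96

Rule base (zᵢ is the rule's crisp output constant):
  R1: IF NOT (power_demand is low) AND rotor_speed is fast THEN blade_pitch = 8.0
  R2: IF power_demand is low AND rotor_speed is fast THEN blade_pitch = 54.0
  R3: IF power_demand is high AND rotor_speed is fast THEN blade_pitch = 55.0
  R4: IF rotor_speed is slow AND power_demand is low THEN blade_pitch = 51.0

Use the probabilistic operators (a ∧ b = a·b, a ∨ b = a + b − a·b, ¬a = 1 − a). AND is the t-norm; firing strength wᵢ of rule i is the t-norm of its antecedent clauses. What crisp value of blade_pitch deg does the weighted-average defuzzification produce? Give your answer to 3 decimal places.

47.974

R1 (z=8.0): ¬low=1−0.58=0.42, fast=0.26; AND[a·b] → w = 0.1092
R2 (z=54.0): low=0.58, fast=0.26; AND[a·b] → w = 0.1508
R3 (z=55.0): high=0.97, fast=0.26; AND[a·b] → w = 0.2522
R4 (z=51.0): slow=0.96, low=0.58; AND[a·b] → w = 0.5568
Weighted average = (0.1092·8.0 + 0.1508·54.0 + 0.2522·55.0 + 0.5568·51.0) / (0.1092 + 0.1508 + 0.2522 + 0.5568)
  = 51.2846 / 1.0690 = 47.974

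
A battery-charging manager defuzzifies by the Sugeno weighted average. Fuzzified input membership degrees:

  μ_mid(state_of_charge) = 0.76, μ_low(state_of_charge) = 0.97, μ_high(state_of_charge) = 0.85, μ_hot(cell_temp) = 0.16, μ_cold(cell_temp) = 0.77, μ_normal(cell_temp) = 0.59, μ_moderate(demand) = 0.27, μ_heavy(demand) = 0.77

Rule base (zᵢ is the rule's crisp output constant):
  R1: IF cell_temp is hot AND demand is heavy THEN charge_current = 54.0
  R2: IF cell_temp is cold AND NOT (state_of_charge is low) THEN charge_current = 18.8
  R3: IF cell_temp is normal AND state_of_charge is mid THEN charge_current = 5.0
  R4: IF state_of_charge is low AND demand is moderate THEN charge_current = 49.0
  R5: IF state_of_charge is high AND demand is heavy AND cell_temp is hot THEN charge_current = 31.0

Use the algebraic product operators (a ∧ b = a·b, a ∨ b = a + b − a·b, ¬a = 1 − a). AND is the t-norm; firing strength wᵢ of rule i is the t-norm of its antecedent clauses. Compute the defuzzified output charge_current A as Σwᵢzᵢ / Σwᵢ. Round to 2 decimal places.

R1 (z=54.0): hot=0.16, heavy=0.77; AND[a·b] → w = 0.1232
R2 (z=18.8): cold=0.77, ¬low=1−0.97=0.03; AND[a·b] → w = 0.0231
R3 (z=5.0): normal=0.59, mid=0.76; AND[a·b] → w = 0.4484
R4 (z=49.0): low=0.97, moderate=0.27; AND[a·b] → w = 0.2619
R5 (z=31.0): high=0.85, heavy=0.77, hot=0.16; AND[a·b] → w = 0.1047
Weighted average = (0.1232·54.0 + 0.0231·18.8 + 0.4484·5.0 + 0.2619·49.0 + 0.1047·31.0) / (0.1232 + 0.0231 + 0.4484 + 0.2619 + 0.1047)
  = 25.4085 / 0.9613 = 26.43

26.43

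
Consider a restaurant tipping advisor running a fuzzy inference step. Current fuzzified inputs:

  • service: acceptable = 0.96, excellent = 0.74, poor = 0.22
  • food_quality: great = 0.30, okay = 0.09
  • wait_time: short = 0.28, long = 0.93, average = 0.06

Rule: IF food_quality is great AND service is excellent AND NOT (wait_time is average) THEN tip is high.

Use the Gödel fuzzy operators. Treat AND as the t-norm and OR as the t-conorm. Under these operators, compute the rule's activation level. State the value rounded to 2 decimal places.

firing strength: great=0.30, excellent=0.74, ¬average=1−0.06=0.94; AND[min(a, b)] → w = 0.30

0.30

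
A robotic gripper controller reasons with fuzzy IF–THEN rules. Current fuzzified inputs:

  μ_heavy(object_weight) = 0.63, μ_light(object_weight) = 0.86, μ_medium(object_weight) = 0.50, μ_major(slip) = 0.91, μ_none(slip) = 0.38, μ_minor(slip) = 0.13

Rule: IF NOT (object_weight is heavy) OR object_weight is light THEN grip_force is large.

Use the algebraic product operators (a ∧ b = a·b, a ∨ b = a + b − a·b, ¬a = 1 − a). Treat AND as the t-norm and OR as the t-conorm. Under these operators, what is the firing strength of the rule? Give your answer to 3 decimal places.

0.912

firing strength: ¬heavy=1−0.63=0.37, light=0.86; OR[a + b − a·b] → w = 0.9118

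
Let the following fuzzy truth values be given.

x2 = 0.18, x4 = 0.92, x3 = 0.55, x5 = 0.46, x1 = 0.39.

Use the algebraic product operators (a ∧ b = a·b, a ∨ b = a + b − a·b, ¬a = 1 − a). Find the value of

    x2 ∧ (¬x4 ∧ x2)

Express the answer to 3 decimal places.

0.003

¬x4 = 1 − 0.9200 = 0.0800
¬x4 ∧ x2 = a·b on (0.0800, 0.1800) = 0.0144
x2 ∧ (¬x4 ∧ x2) = a·b on (0.1800, 0.0144) = 0.0026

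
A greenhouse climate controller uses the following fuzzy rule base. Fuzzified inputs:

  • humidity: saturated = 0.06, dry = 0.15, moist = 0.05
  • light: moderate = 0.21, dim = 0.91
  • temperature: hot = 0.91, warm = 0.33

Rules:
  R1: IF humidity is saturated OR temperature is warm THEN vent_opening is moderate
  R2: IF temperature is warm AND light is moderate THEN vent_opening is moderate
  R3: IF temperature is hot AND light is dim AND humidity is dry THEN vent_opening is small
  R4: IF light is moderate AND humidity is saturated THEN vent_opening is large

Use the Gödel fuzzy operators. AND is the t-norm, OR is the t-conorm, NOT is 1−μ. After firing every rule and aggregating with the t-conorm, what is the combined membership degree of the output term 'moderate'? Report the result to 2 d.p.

0.33

R1: saturated=0.06, warm=0.33; OR[max(a, b)] → w = 0.33
R2: warm=0.33, moderate=0.21; AND[min(a, b)] → w = 0.21
R3: hot=0.91, dim=0.91, dry=0.15; AND[min(a, b)] → w = 0.15
R4: moderate=0.21, saturated=0.06; AND[min(a, b)] → w = 0.06
Rules with consequent 'moderate': {R1, R2} → strengths 0.33, 0.21
Aggregate via t-conorm [max(a, b)]: 0.33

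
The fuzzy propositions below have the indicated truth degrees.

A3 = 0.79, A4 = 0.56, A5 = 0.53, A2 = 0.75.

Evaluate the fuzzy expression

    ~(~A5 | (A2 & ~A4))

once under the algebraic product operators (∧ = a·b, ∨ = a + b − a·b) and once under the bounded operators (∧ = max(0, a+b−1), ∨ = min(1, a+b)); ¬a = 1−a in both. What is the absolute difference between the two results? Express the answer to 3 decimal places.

Under algebraic product:
  ~A5 = 1 − 0.5300 = 0.4700
  ~A4 = 1 − 0.5600 = 0.4400
  A2 & ~A4 = a·b on (0.7500, 0.4400) = 0.3300
  ~A5 | (A2 & ~A4) = a + b − a·b on (0.4700, 0.3300) = 0.6449
  ~(~A5 | (A2 & ~A4)) = 1 − 0.6449 = 0.3551
  → value = 0.3551
Under bounded:
  ~A5 = 1 − 0.53 = 0.47
  ~A4 = 1 − 0.56 = 0.44
  A2 & ~A4 = max(0, a+b−1) on (0.75, 0.44) = 0.19
  ~A5 | (A2 & ~A4) = min(1, a+b) on (0.47, 0.19) = 0.66
  ~(~A5 | (A2 & ~A4)) = 1 − 0.66 = 0.34
  → value = 0.3400
|0.3551 − 0.3400| = 0.015

0.015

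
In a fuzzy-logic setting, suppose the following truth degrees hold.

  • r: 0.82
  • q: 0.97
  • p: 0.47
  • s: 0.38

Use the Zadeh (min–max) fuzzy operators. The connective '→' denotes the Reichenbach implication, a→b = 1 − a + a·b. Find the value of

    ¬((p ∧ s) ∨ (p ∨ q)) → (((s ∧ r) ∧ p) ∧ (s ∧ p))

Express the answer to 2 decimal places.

0.98

p ∧ s = min(a, b) on (0.47, 0.38) = 0.38
p ∨ q = max(a, b) on (0.47, 0.97) = 0.97
(p ∧ s) ∨ (p ∨ q) = max(a, b) on (0.38, 0.97) = 0.97
¬((p ∧ s) ∨ (p ∨ q)) = 1 − 0.97 = 0.03
s ∧ r = min(a, b) on (0.38, 0.82) = 0.38
(s ∧ r) ∧ p = min(a, b) on (0.38, 0.47) = 0.38
s ∧ p = min(a, b) on (0.38, 0.47) = 0.38
((s ∧ r) ∧ p) ∧ (s ∧ p) = min(a, b) on (0.38, 0.38) = 0.38
¬((p ∧ s) ∨ (p ∨ q)) → (((s ∧ r) ∧ p) ∧ (s ∧ p))  [Reichenbach: 1 − a + a·b] with a=0.03, b=0.38 → 0.98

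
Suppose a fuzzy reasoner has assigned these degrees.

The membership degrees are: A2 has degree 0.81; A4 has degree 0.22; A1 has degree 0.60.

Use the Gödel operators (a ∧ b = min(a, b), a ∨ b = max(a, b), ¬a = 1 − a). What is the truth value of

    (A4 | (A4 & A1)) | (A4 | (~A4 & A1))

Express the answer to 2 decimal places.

0.60

A4 & A1 = min(a, b) on (0.22, 0.60) = 0.22
A4 | (A4 & A1) = max(a, b) on (0.22, 0.22) = 0.22
~A4 = 1 − 0.22 = 0.78
~A4 & A1 = min(a, b) on (0.78, 0.60) = 0.60
A4 | (~A4 & A1) = max(a, b) on (0.22, 0.60) = 0.60
(A4 | (A4 & A1)) | (A4 | (~A4 & A1)) = max(a, b) on (0.22, 0.60) = 0.60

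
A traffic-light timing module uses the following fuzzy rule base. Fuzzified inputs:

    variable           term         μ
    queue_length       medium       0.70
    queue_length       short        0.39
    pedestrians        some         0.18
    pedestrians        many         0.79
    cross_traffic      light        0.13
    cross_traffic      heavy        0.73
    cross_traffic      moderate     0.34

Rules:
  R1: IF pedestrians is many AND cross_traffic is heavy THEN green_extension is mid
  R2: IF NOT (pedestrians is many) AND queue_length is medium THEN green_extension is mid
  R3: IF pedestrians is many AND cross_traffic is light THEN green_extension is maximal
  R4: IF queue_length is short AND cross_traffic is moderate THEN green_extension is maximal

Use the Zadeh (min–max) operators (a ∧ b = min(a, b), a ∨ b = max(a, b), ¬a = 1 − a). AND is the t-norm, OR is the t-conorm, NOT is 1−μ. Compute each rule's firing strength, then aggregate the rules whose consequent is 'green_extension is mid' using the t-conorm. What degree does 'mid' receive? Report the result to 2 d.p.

R1: many=0.79, heavy=0.73; AND[min(a, b)] → w = 0.73
R2: ¬many=1−0.79=0.21, medium=0.70; AND[min(a, b)] → w = 0.21
R3: many=0.79, light=0.13; AND[min(a, b)] → w = 0.13
R4: short=0.39, moderate=0.34; AND[min(a, b)] → w = 0.34
Rules with consequent 'mid': {R1, R2} → strengths 0.73, 0.21
Aggregate via t-conorm [max(a, b)]: 0.73

0.73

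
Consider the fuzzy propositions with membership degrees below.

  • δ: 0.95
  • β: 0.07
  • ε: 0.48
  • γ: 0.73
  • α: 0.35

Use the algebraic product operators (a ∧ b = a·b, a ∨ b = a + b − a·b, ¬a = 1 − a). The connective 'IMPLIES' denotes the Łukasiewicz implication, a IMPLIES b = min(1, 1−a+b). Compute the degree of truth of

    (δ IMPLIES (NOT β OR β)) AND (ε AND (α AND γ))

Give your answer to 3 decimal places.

NOT β = 1 − 0.0700 = 0.9300
NOT β OR β = a + b − a·b on (0.9300, 0.0700) = 0.9349
δ IMPLIES (NOT β OR β)  [Łukasiewicz: min(1, 1−a+b)] with a=0.9500, b=0.9349 → 0.9849
α AND γ = a·b on (0.3500, 0.7300) = 0.2555
ε AND (α AND γ) = a·b on (0.4800, 0.2555) = 0.1226
(δ IMPLIES (NOT β OR β)) AND (ε AND (α AND γ)) = a·b on (0.9849, 0.1226) = 0.1208

0.121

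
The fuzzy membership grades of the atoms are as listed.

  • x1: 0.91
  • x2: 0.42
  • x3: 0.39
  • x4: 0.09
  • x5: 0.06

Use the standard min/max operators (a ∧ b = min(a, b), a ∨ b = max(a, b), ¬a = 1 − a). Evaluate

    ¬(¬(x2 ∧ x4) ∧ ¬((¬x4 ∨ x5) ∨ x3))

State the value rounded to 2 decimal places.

0.91

x2 ∧ x4 = min(a, b) on (0.42, 0.09) = 0.09
¬(x2 ∧ x4) = 1 − 0.09 = 0.91
¬x4 = 1 − 0.09 = 0.91
¬x4 ∨ x5 = max(a, b) on (0.91, 0.06) = 0.91
(¬x4 ∨ x5) ∨ x3 = max(a, b) on (0.91, 0.39) = 0.91
¬((¬x4 ∨ x5) ∨ x3) = 1 − 0.91 = 0.09
¬(x2 ∧ x4) ∧ ¬((¬x4 ∨ x5) ∨ x3) = min(a, b) on (0.91, 0.09) = 0.09
¬(¬(x2 ∧ x4) ∧ ¬((¬x4 ∨ x5) ∨ x3)) = 1 − 0.09 = 0.91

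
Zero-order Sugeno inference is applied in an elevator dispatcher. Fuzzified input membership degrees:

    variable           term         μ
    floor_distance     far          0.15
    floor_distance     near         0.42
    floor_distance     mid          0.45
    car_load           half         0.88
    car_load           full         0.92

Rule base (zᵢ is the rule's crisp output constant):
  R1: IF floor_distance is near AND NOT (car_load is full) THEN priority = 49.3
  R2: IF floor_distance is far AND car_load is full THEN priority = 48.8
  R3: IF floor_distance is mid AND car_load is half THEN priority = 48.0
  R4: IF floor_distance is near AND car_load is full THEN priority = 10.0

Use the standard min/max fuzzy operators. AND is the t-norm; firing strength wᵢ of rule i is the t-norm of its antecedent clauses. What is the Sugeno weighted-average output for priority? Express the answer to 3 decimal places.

33.695

R1 (z=49.3): near=0.42, ¬full=1−0.92=0.08; AND[min(a, b)] → w = 0.08
R2 (z=48.8): far=0.15, full=0.92; AND[min(a, b)] → w = 0.15
R3 (z=48.0): mid=0.45, half=0.88; AND[min(a, b)] → w = 0.45
R4 (z=10.0): near=0.42, full=0.92; AND[min(a, b)] → w = 0.42
Weighted average = (0.08·49.3 + 0.15·48.8 + 0.45·48.0 + 0.42·10.0) / (0.08 + 0.15 + 0.45 + 0.42)
  = 37.0640 / 1.1000 = 33.695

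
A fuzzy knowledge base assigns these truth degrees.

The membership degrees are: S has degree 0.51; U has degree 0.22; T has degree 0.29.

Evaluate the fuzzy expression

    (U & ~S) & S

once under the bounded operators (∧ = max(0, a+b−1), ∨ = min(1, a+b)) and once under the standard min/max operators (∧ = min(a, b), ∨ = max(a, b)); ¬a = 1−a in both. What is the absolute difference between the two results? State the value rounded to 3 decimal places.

0.220

Under bounded:
  ~S = 1 − 0.51 = 0.49
  U & ~S = max(0, a+b−1) on (0.22, 0.49) = 0.00
  (U & ~S) & S = max(0, a+b−1) on (0.00, 0.51) = 0.00
  → value = 0.0000
Under standard min/max:
  ~S = 1 − 0.51 = 0.49
  U & ~S = min(a, b) on (0.22, 0.49) = 0.22
  (U & ~S) & S = min(a, b) on (0.22, 0.51) = 0.22
  → value = 0.2200
|0.0000 − 0.2200| = 0.220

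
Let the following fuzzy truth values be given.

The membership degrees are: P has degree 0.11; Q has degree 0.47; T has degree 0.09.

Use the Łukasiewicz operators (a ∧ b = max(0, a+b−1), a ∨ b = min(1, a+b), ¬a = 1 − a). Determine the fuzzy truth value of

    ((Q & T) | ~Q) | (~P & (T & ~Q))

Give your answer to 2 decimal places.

0.53

Q & T = max(0, a+b−1) on (0.47, 0.09) = 0.00
~Q = 1 − 0.47 = 0.53
(Q & T) | ~Q = min(1, a+b) on (0.00, 0.53) = 0.53
~P = 1 − 0.11 = 0.89
~Q = 1 − 0.47 = 0.53
T & ~Q = max(0, a+b−1) on (0.09, 0.53) = 0.00
~P & (T & ~Q) = max(0, a+b−1) on (0.89, 0.00) = 0.00
((Q & T) | ~Q) | (~P & (T & ~Q)) = min(1, a+b) on (0.53, 0.00) = 0.53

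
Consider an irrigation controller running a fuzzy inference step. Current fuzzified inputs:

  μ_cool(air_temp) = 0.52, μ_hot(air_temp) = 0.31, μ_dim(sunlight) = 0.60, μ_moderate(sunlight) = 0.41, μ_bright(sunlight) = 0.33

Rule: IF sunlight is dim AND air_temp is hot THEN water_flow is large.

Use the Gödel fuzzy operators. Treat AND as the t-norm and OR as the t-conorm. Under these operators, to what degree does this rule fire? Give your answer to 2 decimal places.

0.31

firing strength: dim=0.60, hot=0.31; AND[min(a, b)] → w = 0.31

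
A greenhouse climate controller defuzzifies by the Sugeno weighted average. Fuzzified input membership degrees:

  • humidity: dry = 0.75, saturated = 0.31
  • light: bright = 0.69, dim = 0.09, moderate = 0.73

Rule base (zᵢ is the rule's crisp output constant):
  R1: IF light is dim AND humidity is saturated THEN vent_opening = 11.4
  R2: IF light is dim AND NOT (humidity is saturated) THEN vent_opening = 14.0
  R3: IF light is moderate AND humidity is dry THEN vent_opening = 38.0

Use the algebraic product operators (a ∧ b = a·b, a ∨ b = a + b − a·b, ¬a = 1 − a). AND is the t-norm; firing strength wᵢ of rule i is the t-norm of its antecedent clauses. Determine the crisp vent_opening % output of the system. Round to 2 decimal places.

R1 (z=11.4): dim=0.09, saturated=0.31; AND[a·b] → w = 0.0279
R2 (z=14.0): dim=0.09, ¬saturated=1−0.31=0.69; AND[a·b] → w = 0.0621
R3 (z=38.0): moderate=0.73, dry=0.75; AND[a·b] → w = 0.5475
Weighted average = (0.0279·11.4 + 0.0621·14.0 + 0.5475·38.0) / (0.0279 + 0.0621 + 0.5475)
  = 21.9925 / 0.6375 = 34.50

34.50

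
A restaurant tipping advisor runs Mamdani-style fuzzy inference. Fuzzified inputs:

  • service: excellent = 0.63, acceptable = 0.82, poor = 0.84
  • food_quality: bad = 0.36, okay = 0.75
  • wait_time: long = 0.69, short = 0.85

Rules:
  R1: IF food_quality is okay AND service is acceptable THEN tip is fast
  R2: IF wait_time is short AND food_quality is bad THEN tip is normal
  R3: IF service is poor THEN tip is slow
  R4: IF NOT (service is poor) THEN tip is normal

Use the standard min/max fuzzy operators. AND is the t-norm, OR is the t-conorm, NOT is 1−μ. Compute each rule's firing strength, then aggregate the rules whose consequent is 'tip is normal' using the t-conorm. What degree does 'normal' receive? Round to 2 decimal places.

R1: okay=0.75, acceptable=0.82; AND[min(a, b)] → w = 0.75
R2: short=0.85, bad=0.36; AND[min(a, b)] → w = 0.36
R3: poor=0.84 → w = 0.84
R4: ¬poor=1−0.84=0.16 → w = 0.16
Rules with consequent 'normal': {R2, R4} → strengths 0.36, 0.16
Aggregate via t-conorm [max(a, b)]: 0.36

0.36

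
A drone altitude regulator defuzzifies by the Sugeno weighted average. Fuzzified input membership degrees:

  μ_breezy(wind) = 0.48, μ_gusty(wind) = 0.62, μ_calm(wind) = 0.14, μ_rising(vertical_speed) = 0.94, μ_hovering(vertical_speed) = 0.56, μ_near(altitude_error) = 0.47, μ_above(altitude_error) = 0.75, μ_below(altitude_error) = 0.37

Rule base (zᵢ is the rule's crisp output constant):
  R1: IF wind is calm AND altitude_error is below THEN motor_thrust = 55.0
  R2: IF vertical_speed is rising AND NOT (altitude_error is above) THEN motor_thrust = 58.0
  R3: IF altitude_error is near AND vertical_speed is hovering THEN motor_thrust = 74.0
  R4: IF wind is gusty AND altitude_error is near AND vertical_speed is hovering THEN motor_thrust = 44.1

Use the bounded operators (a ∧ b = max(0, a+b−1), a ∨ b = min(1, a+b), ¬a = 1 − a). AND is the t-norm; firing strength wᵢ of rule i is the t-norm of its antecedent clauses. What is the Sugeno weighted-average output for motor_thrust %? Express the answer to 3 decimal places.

60.182

R1 (z=55.0): calm=0.14, below=0.37; AND[max(0, a+b−1)] → w = 0.00
R2 (z=58.0): rising=0.94, ¬above=1−0.75=0.25; AND[max(0, a+b−1)] → w = 0.19
R3 (z=74.0): near=0.47, hovering=0.56; AND[max(0, a+b−1)] → w = 0.03
R4 (z=44.1): gusty=0.62, near=0.47, hovering=0.56; AND[max(0, a+b−1)] → w = 0.00
Weighted average = (0.00·55.0 + 0.19·58.0 + 0.03·74.0 + 0.00·44.1) / (0.00 + 0.19 + 0.03 + 0.00)
  = 13.2400 / 0.2200 = 60.182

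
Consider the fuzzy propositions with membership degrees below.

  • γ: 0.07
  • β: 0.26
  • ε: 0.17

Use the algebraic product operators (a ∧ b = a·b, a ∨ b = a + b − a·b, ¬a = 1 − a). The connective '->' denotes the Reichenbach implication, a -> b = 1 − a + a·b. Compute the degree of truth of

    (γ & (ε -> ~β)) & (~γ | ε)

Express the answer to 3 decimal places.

~β = 1 − 0.2600 = 0.7400
ε -> ~β  [Reichenbach: 1 − a + a·b] with a=0.1700, b=0.7400 → 0.9558
γ & (ε -> ~β) = a·b on (0.0700, 0.9558) = 0.0669
~γ = 1 − 0.0700 = 0.9300
~γ | ε = a + b − a·b on (0.9300, 0.1700) = 0.9419
(γ & (ε -> ~β)) & (~γ | ε) = a·b on (0.0669, 0.9419) = 0.0630

0.063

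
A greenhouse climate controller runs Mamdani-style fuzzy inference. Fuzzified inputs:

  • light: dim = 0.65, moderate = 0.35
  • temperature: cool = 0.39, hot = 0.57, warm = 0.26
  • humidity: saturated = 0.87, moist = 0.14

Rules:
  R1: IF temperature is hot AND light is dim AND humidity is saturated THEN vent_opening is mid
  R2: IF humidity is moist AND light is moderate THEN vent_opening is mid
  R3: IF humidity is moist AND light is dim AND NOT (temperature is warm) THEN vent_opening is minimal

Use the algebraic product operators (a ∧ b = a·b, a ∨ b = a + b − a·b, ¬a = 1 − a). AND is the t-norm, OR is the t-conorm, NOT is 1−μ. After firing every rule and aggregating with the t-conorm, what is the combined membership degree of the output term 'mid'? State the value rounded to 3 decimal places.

R1: hot=0.57, dim=0.65, saturated=0.87; AND[a·b] → w = 0.3223
R2: moist=0.14, moderate=0.35; AND[a·b] → w = 0.0490
R3: moist=0.14, dim=0.65, ¬warm=1−0.26=0.74; AND[a·b] → w = 0.0673
Rules with consequent 'mid': {R1, R2} → strengths 0.3223, 0.0490
Aggregate via t-conorm [a + b − a·b]: 0.3555

0.356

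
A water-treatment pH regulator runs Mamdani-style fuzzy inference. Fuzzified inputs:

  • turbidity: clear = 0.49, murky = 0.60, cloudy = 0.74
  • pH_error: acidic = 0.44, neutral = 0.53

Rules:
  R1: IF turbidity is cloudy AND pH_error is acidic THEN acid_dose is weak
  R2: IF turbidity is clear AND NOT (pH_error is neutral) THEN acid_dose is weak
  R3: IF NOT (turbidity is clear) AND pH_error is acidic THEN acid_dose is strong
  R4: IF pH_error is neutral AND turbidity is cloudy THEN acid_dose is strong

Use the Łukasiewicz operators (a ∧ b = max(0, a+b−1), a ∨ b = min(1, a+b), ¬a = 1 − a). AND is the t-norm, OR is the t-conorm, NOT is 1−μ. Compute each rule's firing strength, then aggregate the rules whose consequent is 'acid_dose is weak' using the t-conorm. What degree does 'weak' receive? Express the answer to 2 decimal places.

0.18

R1: cloudy=0.74, acidic=0.44; AND[max(0, a+b−1)] → w = 0.18
R2: clear=0.49, ¬neutral=1−0.53=0.47; AND[max(0, a+b−1)] → w = 0.00
R3: ¬clear=1−0.49=0.51, acidic=0.44; AND[max(0, a+b−1)] → w = 0.00
R4: neutral=0.53, cloudy=0.74; AND[max(0, a+b−1)] → w = 0.27
Rules with consequent 'weak': {R1, R2} → strengths 0.18, 0.00
Aggregate via t-conorm [min(1, a+b)]: 0.18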